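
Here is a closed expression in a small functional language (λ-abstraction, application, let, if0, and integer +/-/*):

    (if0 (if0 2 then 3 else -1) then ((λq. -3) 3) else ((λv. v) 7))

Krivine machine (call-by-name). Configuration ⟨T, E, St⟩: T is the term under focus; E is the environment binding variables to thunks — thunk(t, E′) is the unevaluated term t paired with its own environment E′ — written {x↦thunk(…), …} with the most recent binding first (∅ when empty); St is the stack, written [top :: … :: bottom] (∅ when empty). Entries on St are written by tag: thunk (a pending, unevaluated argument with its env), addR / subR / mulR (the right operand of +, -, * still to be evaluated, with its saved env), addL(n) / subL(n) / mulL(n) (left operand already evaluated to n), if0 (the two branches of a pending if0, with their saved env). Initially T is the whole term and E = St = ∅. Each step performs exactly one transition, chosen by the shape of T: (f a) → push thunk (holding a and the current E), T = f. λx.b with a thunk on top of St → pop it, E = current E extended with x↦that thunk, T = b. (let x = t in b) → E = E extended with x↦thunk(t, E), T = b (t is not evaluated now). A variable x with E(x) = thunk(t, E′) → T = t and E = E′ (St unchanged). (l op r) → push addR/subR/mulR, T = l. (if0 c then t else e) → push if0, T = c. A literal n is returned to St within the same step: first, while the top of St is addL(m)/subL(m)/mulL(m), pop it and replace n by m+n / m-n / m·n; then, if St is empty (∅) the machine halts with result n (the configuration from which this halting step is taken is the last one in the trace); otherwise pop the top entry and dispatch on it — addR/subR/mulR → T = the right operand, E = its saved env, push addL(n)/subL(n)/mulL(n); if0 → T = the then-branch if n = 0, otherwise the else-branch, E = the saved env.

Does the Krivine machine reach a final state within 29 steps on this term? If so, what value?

Answer: 7

Derivation:
[0] ⟨T=(if0 (if0 2 then 3 else -1) then ((λq. -3) 3) else ((λv. v) 7)); E=∅; St=∅⟩
[1] ⟨T=(if0 2 then 3 else -1); E=∅; St=[if0]⟩
[2] ⟨T=2; E=∅; St=[if0 :: if0]⟩
[3] ⟨T=-1; E=∅; St=[if0]⟩
[4] ⟨T=((λv. v) 7); E=∅; St=∅⟩
[5] ⟨T=(λv. v); E=∅; St=[thunk]⟩
[6] ⟨T=v; E={v↦thunk(7, ∅)}; St=∅⟩
[7] ⟨T=7; E=∅; St=∅⟩
→ final value 7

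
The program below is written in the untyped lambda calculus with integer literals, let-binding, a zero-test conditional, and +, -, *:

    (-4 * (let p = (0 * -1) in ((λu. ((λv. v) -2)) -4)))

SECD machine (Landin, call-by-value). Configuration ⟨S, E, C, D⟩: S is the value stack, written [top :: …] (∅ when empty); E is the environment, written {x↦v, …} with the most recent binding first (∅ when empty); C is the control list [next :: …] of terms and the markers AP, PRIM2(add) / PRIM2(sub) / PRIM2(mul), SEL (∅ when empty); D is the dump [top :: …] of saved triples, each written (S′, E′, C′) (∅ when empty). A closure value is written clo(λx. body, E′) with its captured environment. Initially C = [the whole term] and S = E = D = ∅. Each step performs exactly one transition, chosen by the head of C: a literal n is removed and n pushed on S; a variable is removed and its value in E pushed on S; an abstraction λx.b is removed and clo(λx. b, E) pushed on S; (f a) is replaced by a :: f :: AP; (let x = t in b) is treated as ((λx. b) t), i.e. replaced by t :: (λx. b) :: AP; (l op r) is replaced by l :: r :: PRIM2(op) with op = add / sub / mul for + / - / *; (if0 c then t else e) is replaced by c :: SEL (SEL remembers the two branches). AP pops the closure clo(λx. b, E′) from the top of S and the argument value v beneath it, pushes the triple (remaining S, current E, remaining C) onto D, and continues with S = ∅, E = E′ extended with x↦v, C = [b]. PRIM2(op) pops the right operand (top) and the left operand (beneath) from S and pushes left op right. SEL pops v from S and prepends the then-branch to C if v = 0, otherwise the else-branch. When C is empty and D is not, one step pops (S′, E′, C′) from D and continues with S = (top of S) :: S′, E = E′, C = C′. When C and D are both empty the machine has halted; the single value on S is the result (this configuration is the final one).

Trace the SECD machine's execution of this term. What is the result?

[0] [S=∅ | E=∅ | C=[(-4 * (let p = (0 * -1) in ((λu. ((λv. v) -2)) -4)))] | D=∅]
[1] [S=∅ | E=∅ | C=[-4 :: (let p = (0 * -1) in ((λu. ((λv. v) -2)) -4)) :: PRIM2(mul)] | D=∅]
[2] [S=[-4] | E=∅ | C=[(let p = (0 * -1) in ((λu. ((λv. v) -2)) -4)) :: PRIM2(mul)] | D=∅]
[3] [S=[-4] | E=∅ | C=[(0 * -1) :: (λp. ((λu. ((λv. v) -2)) -4)) :: AP :: PRIM2(mul)] | D=∅]
[4] [S=[-4] | E=∅ | C=[0 :: -1 :: PRIM2(mul) :: (λp. ((λu. ((λv. v) -2)) -4)) :: AP :: PRIM2(mul)] | D=∅]
[5] [S=[0 :: -4] | E=∅ | C=[-1 :: PRIM2(mul) :: (λp. ((λu. ((λv. v) -2)) -4)) :: AP :: PRIM2(mul)] | D=∅]
[6] [S=[-1 :: 0 :: -4] | E=∅ | C=[PRIM2(mul) :: (λp. ((λu. ((λv. v) -2)) -4)) :: AP :: PRIM2(mul)] | D=∅]
[7] [S=[0 :: -4] | E=∅ | C=[(λp. ((λu. ((λv. v) -2)) -4)) :: AP :: PRIM2(mul)] | D=∅]
[8] [S=[clo(λp. ((λu. ((λv. v) -2)) -4), ∅) :: 0 :: -4] | E=∅ | C=[AP :: PRIM2(mul)] | D=∅]
[9] [S=∅ | E={p↦0} | C=[((λu. ((λv. v) -2)) -4)] | D=[([-4], ∅, [PRIM2(mul)])]]
[10] [S=∅ | E={p↦0} | C=[-4 :: (λu. ((λv. v) -2)) :: AP] | D=[([-4], ∅, [PRIM2(mul)])]]
[11] [S=[-4] | E={p↦0} | C=[(λu. ((λv. v) -2)) :: AP] | D=[([-4], ∅, [PRIM2(mul)])]]
[12] [S=[clo(λu. ((λv. v) -2), {p↦0}) :: -4] | E={p↦0} | C=[AP] | D=[([-4], ∅, [PRIM2(mul)])]]
[13] [S=∅ | E={u↦-4, p↦0} | C=[((λv. v) -2)] | D=[(∅, {p↦0}, ∅) :: ([-4], ∅, [PRIM2(mul)])]]
[14] [S=∅ | E={u↦-4, p↦0} | C=[-2 :: (λv. v) :: AP] | D=[(∅, {p↦0}, ∅) :: ([-4], ∅, [PRIM2(mul)])]]
[15] [S=[-2] | E={u↦-4, p↦0} | C=[(λv. v) :: AP] | D=[(∅, {p↦0}, ∅) :: ([-4], ∅, [PRIM2(mul)])]]
[16] [S=[clo(λv. v, {u↦-4, p↦0}) :: -2] | E={u↦-4, p↦0} | C=[AP] | D=[(∅, {p↦0}, ∅) :: ([-4], ∅, [PRIM2(mul)])]]
[17] [S=∅ | E={v↦-2, u↦-4, p↦0} | C=[v] | D=[(∅, {u↦-4, p↦0}, ∅) :: (∅, {p↦0}, ∅) :: ([-4], ∅, [PRIM2(mul)])]]
[18] [S=[-2] | E={v↦-2, u↦-4, p↦0} | C=∅ | D=[(∅, {u↦-4, p↦0}, ∅) :: (∅, {p↦0}, ∅) :: ([-4], ∅, [PRIM2(mul)])]]
[19] [S=[-2] | E={u↦-4, p↦0} | C=∅ | D=[(∅, {p↦0}, ∅) :: ([-4], ∅, [PRIM2(mul)])]]
[20] [S=[-2] | E={p↦0} | C=∅ | D=[([-4], ∅, [PRIM2(mul)])]]
[21] [S=[-2 :: -4] | E=∅ | C=[PRIM2(mul)] | D=∅]
[22] [S=[8] | E=∅ | C=∅ | D=∅]
→ final value 8

Answer: 8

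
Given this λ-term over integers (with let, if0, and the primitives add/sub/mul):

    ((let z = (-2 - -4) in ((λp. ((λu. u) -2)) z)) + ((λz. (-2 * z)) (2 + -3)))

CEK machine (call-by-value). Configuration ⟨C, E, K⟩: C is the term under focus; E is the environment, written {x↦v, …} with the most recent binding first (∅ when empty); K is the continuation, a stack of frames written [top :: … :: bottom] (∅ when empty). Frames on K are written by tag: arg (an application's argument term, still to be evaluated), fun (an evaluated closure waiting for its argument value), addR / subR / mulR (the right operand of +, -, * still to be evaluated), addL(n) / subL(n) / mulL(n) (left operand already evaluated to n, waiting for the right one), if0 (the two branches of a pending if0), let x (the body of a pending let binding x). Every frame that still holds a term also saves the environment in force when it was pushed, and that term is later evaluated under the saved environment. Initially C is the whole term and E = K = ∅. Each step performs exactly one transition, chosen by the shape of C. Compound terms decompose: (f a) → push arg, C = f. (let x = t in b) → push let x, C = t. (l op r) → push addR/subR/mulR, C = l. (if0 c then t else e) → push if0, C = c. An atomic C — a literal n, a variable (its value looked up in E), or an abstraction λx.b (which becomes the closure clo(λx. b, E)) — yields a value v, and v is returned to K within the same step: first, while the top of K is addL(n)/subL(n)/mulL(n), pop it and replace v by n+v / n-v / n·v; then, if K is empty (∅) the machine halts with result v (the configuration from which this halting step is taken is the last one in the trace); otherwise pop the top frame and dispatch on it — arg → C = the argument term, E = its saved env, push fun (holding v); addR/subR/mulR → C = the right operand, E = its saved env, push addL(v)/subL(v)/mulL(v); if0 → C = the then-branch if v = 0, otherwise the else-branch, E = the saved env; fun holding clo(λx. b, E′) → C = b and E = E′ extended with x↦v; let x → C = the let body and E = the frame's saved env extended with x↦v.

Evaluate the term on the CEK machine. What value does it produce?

Answer: 0

Derivation:
step 0: ⟨C=((let z = (-2 - -4) in ((λp. ((λu. u) -2)) z)) + ((λz. (-2 * z)) (2 + -3))); E=∅; K=∅⟩
step 1: ⟨C=(let z = (-2 - -4) in ((λp. ((λu. u) -2)) z)); E=∅; K=[addR]⟩
step 2: ⟨C=(-2 - -4); E=∅; K=[let z :: addR]⟩
step 3: ⟨C=-2; E=∅; K=[subR :: let z :: addR]⟩
step 4: ⟨C=-4; E=∅; K=[subL(-2) :: let z :: addR]⟩
step 5: ⟨C=((λp. ((λu. u) -2)) z); E={z↦2}; K=[addR]⟩
step 6: ⟨C=(λp. ((λu. u) -2)); E={z↦2}; K=[arg :: addR]⟩
step 7: ⟨C=z; E={z↦2}; K=[fun :: addR]⟩
step 8: ⟨C=((λu. u) -2); E={p↦2, z↦2}; K=[addR]⟩
step 9: ⟨C=(λu. u); E={p↦2, z↦2}; K=[arg :: addR]⟩
step 10: ⟨C=-2; E={p↦2, z↦2}; K=[fun :: addR]⟩
step 11: ⟨C=u; E={u↦-2, p↦2, z↦2}; K=[addR]⟩
step 12: ⟨C=((λz. (-2 * z)) (2 + -3)); E=∅; K=[addL(-2)]⟩
step 13: ⟨C=(λz. (-2 * z)); E=∅; K=[arg :: addL(-2)]⟩
step 14: ⟨C=(2 + -3); E=∅; K=[fun :: addL(-2)]⟩
step 15: ⟨C=2; E=∅; K=[addR :: fun :: addL(-2)]⟩
step 16: ⟨C=-3; E=∅; K=[addL(2) :: fun :: addL(-2)]⟩
step 17: ⟨C=(-2 * z); E={z↦-1}; K=[addL(-2)]⟩
step 18: ⟨C=-2; E={z↦-1}; K=[mulR :: addL(-2)]⟩
step 19: ⟨C=z; E={z↦-1}; K=[mulL(-2) :: addL(-2)]⟩
→ final value 0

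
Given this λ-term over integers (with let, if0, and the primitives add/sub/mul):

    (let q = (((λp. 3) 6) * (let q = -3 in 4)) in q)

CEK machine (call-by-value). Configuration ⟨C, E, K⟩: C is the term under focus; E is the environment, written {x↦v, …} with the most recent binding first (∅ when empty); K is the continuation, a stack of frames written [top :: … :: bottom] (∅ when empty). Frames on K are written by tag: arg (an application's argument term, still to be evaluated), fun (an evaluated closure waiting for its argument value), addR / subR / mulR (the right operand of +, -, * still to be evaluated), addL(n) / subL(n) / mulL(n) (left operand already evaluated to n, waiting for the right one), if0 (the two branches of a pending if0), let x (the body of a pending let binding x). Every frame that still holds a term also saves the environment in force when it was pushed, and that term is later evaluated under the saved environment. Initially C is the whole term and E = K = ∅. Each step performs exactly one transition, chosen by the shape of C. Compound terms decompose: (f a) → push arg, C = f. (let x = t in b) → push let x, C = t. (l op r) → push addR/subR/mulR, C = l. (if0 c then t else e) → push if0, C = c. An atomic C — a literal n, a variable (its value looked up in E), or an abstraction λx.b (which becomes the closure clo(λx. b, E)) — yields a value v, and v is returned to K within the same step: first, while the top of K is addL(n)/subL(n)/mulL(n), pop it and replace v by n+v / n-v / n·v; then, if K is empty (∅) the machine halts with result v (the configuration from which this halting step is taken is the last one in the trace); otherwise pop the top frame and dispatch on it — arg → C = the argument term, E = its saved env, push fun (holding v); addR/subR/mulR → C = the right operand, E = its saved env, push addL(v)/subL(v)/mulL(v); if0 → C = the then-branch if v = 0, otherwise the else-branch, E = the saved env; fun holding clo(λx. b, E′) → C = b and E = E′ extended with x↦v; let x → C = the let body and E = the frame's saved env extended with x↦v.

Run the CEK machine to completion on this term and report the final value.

Answer: 12

Derivation:
[0] <C=(let q = (((λp. 3) 6) * (let q = -3 in 4)) in q), E=∅, K=∅>
[1] <C=(((λp. 3) 6) * (let q = -3 in 4)), E=∅, K=[let q]>
[2] <C=((λp. 3) 6), E=∅, K=[mulR :: let q]>
[3] <C=(λp. 3), E=∅, K=[arg :: mulR :: let q]>
[4] <C=6, E=∅, K=[fun :: mulR :: let q]>
[5] <C=3, E={p↦6}, K=[mulR :: let q]>
[6] <C=(let q = -3 in 4), E=∅, K=[mulL(3) :: let q]>
[7] <C=-3, E=∅, K=[let q :: mulL(3) :: let q]>
[8] <C=4, E={q↦-3}, K=[mulL(3) :: let q]>
[9] <C=q, E={q↦12}, K=∅>
→ final value 12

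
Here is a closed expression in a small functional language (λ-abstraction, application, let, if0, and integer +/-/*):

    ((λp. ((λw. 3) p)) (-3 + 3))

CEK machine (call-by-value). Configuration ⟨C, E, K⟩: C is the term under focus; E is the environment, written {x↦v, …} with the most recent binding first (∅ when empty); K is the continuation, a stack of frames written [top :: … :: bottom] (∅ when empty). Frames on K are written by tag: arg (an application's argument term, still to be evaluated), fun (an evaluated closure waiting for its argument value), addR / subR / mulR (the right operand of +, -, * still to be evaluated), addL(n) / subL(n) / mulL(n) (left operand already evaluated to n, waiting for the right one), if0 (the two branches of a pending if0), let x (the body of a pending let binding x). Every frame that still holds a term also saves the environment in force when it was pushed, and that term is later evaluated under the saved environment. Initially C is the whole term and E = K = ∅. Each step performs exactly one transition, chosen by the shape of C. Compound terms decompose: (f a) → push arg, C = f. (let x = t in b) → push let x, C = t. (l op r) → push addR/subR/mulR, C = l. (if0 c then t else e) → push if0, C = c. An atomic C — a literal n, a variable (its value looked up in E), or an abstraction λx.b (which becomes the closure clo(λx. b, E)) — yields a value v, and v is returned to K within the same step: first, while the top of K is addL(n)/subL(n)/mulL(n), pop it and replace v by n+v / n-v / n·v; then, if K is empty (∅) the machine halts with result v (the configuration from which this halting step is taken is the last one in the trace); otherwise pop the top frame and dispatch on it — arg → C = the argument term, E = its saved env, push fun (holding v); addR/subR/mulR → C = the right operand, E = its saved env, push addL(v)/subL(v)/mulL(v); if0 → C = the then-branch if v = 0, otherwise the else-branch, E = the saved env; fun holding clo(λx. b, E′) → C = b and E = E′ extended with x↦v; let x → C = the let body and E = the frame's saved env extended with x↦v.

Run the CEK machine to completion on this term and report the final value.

Answer: 3

Derivation:
[0] <C=((λp. ((λw. 3) p)) (-3 + 3)), E=∅, K=∅>
[1] <C=(λp. ((λw. 3) p)), E=∅, K=[arg]>
[2] <C=(-3 + 3), E=∅, K=[fun]>
[3] <C=-3, E=∅, K=[addR :: fun]>
[4] <C=3, E=∅, K=[addL(-3) :: fun]>
[5] <C=((λw. 3) p), E={p↦0}, K=∅>
[6] <C=(λw. 3), E={p↦0}, K=[arg]>
[7] <C=p, E={p↦0}, K=[fun]>
[8] <C=3, E={w↦0, p↦0}, K=∅>
→ final value 3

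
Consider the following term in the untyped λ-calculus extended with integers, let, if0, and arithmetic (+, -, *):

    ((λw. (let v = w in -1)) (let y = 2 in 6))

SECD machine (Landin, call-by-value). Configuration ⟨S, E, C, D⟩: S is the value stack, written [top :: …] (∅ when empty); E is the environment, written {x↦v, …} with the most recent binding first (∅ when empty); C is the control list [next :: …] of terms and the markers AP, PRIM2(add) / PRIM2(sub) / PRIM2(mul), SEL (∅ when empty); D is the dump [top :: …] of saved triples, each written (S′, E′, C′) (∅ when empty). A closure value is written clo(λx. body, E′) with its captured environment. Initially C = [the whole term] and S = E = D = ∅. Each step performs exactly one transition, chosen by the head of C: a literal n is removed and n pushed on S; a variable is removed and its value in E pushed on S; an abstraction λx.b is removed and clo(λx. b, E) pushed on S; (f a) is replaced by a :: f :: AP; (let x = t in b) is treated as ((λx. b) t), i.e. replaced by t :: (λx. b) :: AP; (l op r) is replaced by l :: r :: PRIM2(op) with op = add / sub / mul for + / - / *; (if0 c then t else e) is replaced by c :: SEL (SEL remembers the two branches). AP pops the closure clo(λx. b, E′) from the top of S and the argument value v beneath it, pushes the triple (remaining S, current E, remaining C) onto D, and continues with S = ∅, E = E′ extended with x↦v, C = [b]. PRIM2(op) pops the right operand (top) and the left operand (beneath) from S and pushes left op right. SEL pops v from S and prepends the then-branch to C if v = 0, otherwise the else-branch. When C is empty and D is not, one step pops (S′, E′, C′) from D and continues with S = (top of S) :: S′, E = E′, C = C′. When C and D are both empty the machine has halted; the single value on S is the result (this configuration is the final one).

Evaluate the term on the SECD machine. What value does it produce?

t=0: <S=∅, E=∅, C=[((λw. (let v = w in -1)) (let y = 2 in 6))], D=∅>
t=1: <S=∅, E=∅, C=[(let y = 2 in 6) :: (λw. (let v = w in -1)) :: AP], D=∅>
t=2: <S=∅, E=∅, C=[2 :: (λy. 6) :: AP :: (λw. (let v = w in -1)) :: AP], D=∅>
t=3: <S=[2], E=∅, C=[(λy. 6) :: AP :: (λw. (let v = w in -1)) :: AP], D=∅>
t=4: <S=[clo(λy. 6, ∅) :: 2], E=∅, C=[AP :: (λw. (let v = w in -1)) :: AP], D=∅>
t=5: <S=∅, E={y↦2}, C=[6], D=[(∅, ∅, [(λw. (let v = w in -1)) :: AP])]>
t=6: <S=[6], E={y↦2}, C=∅, D=[(∅, ∅, [(λw. (let v = w in -1)) :: AP])]>
t=7: <S=[6], E=∅, C=[(λw. (let v = w in -1)) :: AP], D=∅>
t=8: <S=[clo(λw. (let v = w in -1), ∅) :: 6], E=∅, C=[AP], D=∅>
t=9: <S=∅, E={w↦6}, C=[(let v = w in -1)], D=[(∅, ∅, ∅)]>
t=10: <S=∅, E={w↦6}, C=[w :: (λv. -1) :: AP], D=[(∅, ∅, ∅)]>
t=11: <S=[6], E={w↦6}, C=[(λv. -1) :: AP], D=[(∅, ∅, ∅)]>
t=12: <S=[clo(λv. -1, {w↦6}) :: 6], E={w↦6}, C=[AP], D=[(∅, ∅, ∅)]>
t=13: <S=∅, E={v↦6, w↦6}, C=[-1], D=[(∅, {w↦6}, ∅) :: (∅, ∅, ∅)]>
t=14: <S=[-1], E={v↦6, w↦6}, C=∅, D=[(∅, {w↦6}, ∅) :: (∅, ∅, ∅)]>
t=15: <S=[-1], E={w↦6}, C=∅, D=[(∅, ∅, ∅)]>
t=16: <S=[-1], E=∅, C=∅, D=∅>
→ final value -1

Answer: -1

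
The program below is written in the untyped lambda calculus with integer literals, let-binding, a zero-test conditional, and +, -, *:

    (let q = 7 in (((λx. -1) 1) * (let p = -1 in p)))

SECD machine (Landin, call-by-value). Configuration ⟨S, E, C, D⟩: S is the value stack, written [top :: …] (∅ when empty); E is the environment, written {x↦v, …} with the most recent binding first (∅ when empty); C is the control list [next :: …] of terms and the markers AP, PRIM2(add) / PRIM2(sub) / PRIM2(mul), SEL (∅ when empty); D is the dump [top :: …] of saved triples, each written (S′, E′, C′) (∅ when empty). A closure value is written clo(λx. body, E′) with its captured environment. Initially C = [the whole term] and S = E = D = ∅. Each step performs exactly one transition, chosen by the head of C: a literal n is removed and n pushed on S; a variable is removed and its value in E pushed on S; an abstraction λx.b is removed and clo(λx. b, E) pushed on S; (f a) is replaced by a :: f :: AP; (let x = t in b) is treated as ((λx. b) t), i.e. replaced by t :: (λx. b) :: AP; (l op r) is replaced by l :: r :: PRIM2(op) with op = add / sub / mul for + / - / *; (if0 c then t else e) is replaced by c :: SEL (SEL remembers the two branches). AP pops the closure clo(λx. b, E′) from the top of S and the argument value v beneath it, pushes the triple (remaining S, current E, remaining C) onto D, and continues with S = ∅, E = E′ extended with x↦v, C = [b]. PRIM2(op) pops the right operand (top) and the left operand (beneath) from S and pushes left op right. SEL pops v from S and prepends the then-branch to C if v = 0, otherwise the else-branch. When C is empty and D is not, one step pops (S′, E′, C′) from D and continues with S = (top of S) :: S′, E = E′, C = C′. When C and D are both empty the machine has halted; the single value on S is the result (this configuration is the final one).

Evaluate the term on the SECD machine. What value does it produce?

Answer: 1

Derivation:
t=0: [S=∅ | E=∅ | C=[(let q = 7 in (((λx. -1) 1) * (let p = -1 in p)))] | D=∅]
t=1: [S=∅ | E=∅ | C=[7 :: (λq. (((λx. -1) 1) * (let p = -1 in p))) :: AP] | D=∅]
t=2: [S=[7] | E=∅ | C=[(λq. (((λx. -1) 1) * (let p = -1 in p))) :: AP] | D=∅]
t=3: [S=[clo(λq. (((λx. -1) 1) * (let p = -1 in p)), ∅) :: 7] | E=∅ | C=[AP] | D=∅]
t=4: [S=∅ | E={q↦7} | C=[(((λx. -1) 1) * (let p = -1 in p))] | D=[(∅, ∅, ∅)]]
t=5: [S=∅ | E={q↦7} | C=[((λx. -1) 1) :: (let p = -1 in p) :: PRIM2(mul)] | D=[(∅, ∅, ∅)]]
t=6: [S=∅ | E={q↦7} | C=[1 :: (λx. -1) :: AP :: (let p = -1 in p) :: PRIM2(mul)] | D=[(∅, ∅, ∅)]]
t=7: [S=[1] | E={q↦7} | C=[(λx. -1) :: AP :: (let p = -1 in p) :: PRIM2(mul)] | D=[(∅, ∅, ∅)]]
t=8: [S=[clo(λx. -1, {q↦7}) :: 1] | E={q↦7} | C=[AP :: (let p = -1 in p) :: PRIM2(mul)] | D=[(∅, ∅, ∅)]]
t=9: [S=∅ | E={x↦1, q↦7} | C=[-1] | D=[(∅, {q↦7}, [(let p = -1 in p) :: PRIM2(mul)]) :: (∅, ∅, ∅)]]
t=10: [S=[-1] | E={x↦1, q↦7} | C=∅ | D=[(∅, {q↦7}, [(let p = -1 in p) :: PRIM2(mul)]) :: (∅, ∅, ∅)]]
t=11: [S=[-1] | E={q↦7} | C=[(let p = -1 in p) :: PRIM2(mul)] | D=[(∅, ∅, ∅)]]
t=12: [S=[-1] | E={q↦7} | C=[-1 :: (λp. p) :: AP :: PRIM2(mul)] | D=[(∅, ∅, ∅)]]
t=13: [S=[-1 :: -1] | E={q↦7} | C=[(λp. p) :: AP :: PRIM2(mul)] | D=[(∅, ∅, ∅)]]
t=14: [S=[clo(λp. p, {q↦7}) :: -1 :: -1] | E={q↦7} | C=[AP :: PRIM2(mul)] | D=[(∅, ∅, ∅)]]
t=15: [S=∅ | E={p↦-1, q↦7} | C=[p] | D=[([-1], {q↦7}, [PRIM2(mul)]) :: (∅, ∅, ∅)]]
t=16: [S=[-1] | E={p↦-1, q↦7} | C=∅ | D=[([-1], {q↦7}, [PRIM2(mul)]) :: (∅, ∅, ∅)]]
t=17: [S=[-1 :: -1] | E={q↦7} | C=[PRIM2(mul)] | D=[(∅, ∅, ∅)]]
t=18: [S=[1] | E={q↦7} | C=∅ | D=[(∅, ∅, ∅)]]
t=19: [S=[1] | E=∅ | C=∅ | D=∅]
→ final value 1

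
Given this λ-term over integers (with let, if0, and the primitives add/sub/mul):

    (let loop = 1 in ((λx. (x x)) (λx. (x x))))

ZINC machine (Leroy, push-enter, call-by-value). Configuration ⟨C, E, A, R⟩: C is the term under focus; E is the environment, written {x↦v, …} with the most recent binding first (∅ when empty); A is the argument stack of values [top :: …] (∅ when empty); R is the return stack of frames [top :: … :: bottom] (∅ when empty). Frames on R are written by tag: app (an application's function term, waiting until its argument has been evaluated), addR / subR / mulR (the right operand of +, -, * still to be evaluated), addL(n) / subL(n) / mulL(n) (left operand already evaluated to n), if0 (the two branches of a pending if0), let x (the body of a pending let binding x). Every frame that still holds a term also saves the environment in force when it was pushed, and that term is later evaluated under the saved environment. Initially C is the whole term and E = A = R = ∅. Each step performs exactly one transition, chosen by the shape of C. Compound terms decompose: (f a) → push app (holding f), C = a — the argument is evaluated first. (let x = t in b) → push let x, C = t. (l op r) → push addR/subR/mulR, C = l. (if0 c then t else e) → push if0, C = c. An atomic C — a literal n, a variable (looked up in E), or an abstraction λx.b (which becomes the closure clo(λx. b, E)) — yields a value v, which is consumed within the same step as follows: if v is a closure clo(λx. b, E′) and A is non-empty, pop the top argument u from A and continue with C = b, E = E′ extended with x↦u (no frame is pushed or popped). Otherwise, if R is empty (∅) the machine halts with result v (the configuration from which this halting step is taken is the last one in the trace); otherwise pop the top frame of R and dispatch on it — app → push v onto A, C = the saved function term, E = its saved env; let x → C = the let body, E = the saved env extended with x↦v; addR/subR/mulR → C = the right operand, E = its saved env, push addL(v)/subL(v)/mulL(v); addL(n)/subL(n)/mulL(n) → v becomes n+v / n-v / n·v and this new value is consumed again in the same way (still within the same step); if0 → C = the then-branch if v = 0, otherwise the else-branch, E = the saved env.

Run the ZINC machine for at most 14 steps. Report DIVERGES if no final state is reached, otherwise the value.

Answer: DIVERGES (no final state within 14 steps)

Derivation:
step 0: <C=(let loop = 1 in ((λx. (x x)) (λx. (x x)))), E=∅, A=∅, R=∅>
step 1: <C=1, E=∅, A=∅, R=[let loop]>
step 2: <C=((λx. (x x)) (λx. (x x))), E={loop↦1}, A=∅, R=∅>
step 3: <C=(λx. (x x)), E={loop↦1}, A=∅, R=[app]>
step 4: <C=(λx. (x x)), E={loop↦1}, A=[clo(λx. (x x), {loop↦1})], R=∅>
step 5: <C=(x x), E={x↦clo(λx. (x x), {loop↦1}), loop↦1}, A=∅, R=∅>
step 6: <C=x, E={x↦clo(λx. (x x), {loop↦1}), loop↦1}, A=∅, R=[app]>
step 7: <C=x, E={x↦clo(λx. (x x), {loop↦1}), loop↦1}, A=[clo(λx. (x x), {loop↦1})], R=∅>
… configuration repeats with period 3 (steps 5–7 recur indefinitely) …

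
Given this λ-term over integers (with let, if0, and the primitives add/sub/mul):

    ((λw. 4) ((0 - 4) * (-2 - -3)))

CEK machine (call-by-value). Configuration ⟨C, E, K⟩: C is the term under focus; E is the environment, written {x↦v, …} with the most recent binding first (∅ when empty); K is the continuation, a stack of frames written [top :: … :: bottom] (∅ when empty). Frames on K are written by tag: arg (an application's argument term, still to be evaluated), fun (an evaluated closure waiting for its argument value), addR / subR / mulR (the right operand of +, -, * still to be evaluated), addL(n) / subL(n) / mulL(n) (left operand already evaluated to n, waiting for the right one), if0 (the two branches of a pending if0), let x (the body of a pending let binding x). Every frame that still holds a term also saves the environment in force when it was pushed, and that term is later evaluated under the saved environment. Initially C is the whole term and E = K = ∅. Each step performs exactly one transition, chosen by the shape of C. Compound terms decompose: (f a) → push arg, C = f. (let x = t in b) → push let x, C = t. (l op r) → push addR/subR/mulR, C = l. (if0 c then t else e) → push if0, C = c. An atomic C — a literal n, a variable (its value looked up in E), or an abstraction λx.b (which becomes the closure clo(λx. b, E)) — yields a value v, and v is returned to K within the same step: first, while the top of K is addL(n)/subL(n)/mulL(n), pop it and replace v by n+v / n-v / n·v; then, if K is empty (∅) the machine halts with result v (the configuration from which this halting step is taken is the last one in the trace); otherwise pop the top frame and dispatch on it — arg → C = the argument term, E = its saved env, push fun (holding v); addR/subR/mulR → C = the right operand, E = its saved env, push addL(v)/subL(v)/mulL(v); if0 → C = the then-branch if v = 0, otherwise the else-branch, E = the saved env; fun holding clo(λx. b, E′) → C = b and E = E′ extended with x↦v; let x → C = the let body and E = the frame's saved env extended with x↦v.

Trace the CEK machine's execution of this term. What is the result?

0. [C=((λw. 4) ((0 - 4) * (-2 - -3))) | E=∅ | K=∅]
1. [C=(λw. 4) | E=∅ | K=[arg]]
2. [C=((0 - 4) * (-2 - -3)) | E=∅ | K=[fun]]
3. [C=(0 - 4) | E=∅ | K=[mulR :: fun]]
4. [C=0 | E=∅ | K=[subR :: mulR :: fun]]
5. [C=4 | E=∅ | K=[subL(0) :: mulR :: fun]]
6. [C=(-2 - -3) | E=∅ | K=[mulL(-4) :: fun]]
7. [C=-2 | E=∅ | K=[subR :: mulL(-4) :: fun]]
8. [C=-3 | E=∅ | K=[subL(-2) :: mulL(-4) :: fun]]
9. [C=4 | E={w↦-4} | K=∅]
→ final value 4

Answer: 4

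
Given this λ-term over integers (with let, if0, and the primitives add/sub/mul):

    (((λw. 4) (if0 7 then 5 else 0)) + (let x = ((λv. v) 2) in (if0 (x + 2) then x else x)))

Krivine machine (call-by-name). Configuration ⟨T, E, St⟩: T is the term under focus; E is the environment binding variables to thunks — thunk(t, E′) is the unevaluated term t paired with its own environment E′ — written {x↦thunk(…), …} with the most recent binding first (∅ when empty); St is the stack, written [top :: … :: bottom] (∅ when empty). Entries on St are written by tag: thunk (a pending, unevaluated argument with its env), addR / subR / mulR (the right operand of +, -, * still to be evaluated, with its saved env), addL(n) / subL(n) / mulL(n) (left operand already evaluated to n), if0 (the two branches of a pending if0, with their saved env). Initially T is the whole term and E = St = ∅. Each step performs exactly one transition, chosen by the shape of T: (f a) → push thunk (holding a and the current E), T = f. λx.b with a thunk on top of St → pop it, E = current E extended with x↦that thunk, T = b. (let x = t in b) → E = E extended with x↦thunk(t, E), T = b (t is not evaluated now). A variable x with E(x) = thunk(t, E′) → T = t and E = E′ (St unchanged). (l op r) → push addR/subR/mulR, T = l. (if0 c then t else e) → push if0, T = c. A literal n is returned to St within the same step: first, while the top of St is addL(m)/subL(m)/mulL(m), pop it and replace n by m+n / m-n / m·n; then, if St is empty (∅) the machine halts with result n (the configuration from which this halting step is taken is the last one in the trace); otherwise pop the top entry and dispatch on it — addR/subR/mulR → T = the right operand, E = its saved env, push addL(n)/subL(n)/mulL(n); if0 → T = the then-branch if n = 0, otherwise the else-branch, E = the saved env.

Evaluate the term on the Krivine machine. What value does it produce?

Answer: 6

Execution trace:
t=0: <T=(((λw. 4) (if0 7 then 5 else 0)) + (let x = ((λv. v) 2) in (if0 (x + 2) then x else x))), E=∅, St=∅>
t=1: <T=((λw. 4) (if0 7 then 5 else 0)), E=∅, St=[addR]>
t=2: <T=(λw. 4), E=∅, St=[thunk :: addR]>
t=3: <T=4, E={w↦thunk((if0 7 then 5 else 0), ∅)}, St=[addR]>
t=4: <T=(let x = ((λv. v) 2) in (if0 (x + 2) then x else x)), E=∅, St=[addL(4)]>
t=5: <T=(if0 (x + 2) then x else x), E={x↦thunk(((λv. v) 2), ∅)}, St=[addL(4)]>
t=6: <T=(x + 2), E={x↦thunk(((λv. v) 2), ∅)}, St=[if0 :: addL(4)]>
t=7: <T=x, E={x↦thunk(((λv. v) 2), ∅)}, St=[addR :: if0 :: addL(4)]>
t=8: <T=((λv. v) 2), E=∅, St=[addR :: if0 :: addL(4)]>
t=9: <T=(λv. v), E=∅, St=[thunk :: addR :: if0 :: addL(4)]>
t=10: <T=v, E={v↦thunk(2, ∅)}, St=[addR :: if0 :: addL(4)]>
t=11: <T=2, E=∅, St=[addR :: if0 :: addL(4)]>
t=12: <T=2, E={x↦thunk(((λv. v) 2), ∅)}, St=[addL(2) :: if0 :: addL(4)]>
t=13: <T=x, E={x↦thunk(((λv. v) 2), ∅)}, St=[addL(4)]>
t=14: <T=((λv. v) 2), E=∅, St=[addL(4)]>
t=15: <T=(λv. v), E=∅, St=[thunk :: addL(4)]>
t=16: <T=v, E={v↦thunk(2, ∅)}, St=[addL(4)]>
t=17: <T=2, E=∅, St=[addL(4)]>
→ final value 6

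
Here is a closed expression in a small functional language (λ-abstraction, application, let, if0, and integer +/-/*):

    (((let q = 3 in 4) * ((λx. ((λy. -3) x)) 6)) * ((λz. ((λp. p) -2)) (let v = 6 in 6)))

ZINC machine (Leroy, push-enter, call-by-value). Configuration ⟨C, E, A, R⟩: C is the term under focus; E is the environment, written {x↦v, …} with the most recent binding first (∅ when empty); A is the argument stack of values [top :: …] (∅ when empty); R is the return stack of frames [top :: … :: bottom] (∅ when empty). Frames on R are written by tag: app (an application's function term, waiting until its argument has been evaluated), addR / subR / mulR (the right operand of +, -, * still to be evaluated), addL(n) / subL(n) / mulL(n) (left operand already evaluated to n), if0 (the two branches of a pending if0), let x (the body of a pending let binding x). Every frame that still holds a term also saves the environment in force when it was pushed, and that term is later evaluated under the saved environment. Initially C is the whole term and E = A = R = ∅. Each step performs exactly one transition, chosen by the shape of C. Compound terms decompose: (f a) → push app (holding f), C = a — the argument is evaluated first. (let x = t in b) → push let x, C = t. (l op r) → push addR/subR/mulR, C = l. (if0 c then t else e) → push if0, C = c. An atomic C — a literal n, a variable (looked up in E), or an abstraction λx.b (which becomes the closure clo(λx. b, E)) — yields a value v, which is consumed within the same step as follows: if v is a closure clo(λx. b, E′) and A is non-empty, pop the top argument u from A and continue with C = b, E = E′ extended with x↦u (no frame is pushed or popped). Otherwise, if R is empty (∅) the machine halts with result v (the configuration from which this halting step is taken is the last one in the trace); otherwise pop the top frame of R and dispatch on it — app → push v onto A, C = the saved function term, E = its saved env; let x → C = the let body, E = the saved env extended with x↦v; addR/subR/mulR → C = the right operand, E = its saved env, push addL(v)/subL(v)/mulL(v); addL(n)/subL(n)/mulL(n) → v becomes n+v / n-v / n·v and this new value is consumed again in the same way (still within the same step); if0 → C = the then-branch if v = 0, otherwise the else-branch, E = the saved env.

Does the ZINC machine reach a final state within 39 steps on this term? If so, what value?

Answer: 24

Derivation:
t=0: <C=(((let q = 3 in 4) * ((λx. ((λy. -3) x)) 6)) * ((λz. ((λp. p) -2)) (let v = 6 in 6))), E=∅, A=∅, R=∅>
t=1: <C=((let q = 3 in 4) * ((λx. ((λy. -3) x)) 6)), E=∅, A=∅, R=[mulR]>
t=2: <C=(let q = 3 in 4), E=∅, A=∅, R=[mulR :: mulR]>
t=3: <C=3, E=∅, A=∅, R=[let q :: mulR :: mulR]>
t=4: <C=4, E={q↦3}, A=∅, R=[mulR :: mulR]>
t=5: <C=((λx. ((λy. -3) x)) 6), E=∅, A=∅, R=[mulL(4) :: mulR]>
t=6: <C=6, E=∅, A=∅, R=[app :: mulL(4) :: mulR]>
t=7: <C=(λx. ((λy. -3) x)), E=∅, A=[6], R=[mulL(4) :: mulR]>
t=8: <C=((λy. -3) x), E={x↦6}, A=∅, R=[mulL(4) :: mulR]>
t=9: <C=x, E={x↦6}, A=∅, R=[app :: mulL(4) :: mulR]>
t=10: <C=(λy. -3), E={x↦6}, A=[6], R=[mulL(4) :: mulR]>
t=11: <C=-3, E={y↦6, x↦6}, A=∅, R=[mulL(4) :: mulR]>
t=12: <C=((λz. ((λp. p) -2)) (let v = 6 in 6)), E=∅, A=∅, R=[mulL(-12)]>
t=13: <C=(let v = 6 in 6), E=∅, A=∅, R=[app :: mulL(-12)]>
t=14: <C=6, E=∅, A=∅, R=[let v :: app :: mulL(-12)]>
t=15: <C=6, E={v↦6}, A=∅, R=[app :: mulL(-12)]>
t=16: <C=(λz. ((λp. p) -2)), E=∅, A=[6], R=[mulL(-12)]>
t=17: <C=((λp. p) -2), E={z↦6}, A=∅, R=[mulL(-12)]>
t=18: <C=-2, E={z↦6}, A=∅, R=[app :: mulL(-12)]>
t=19: <C=(λp. p), E={z↦6}, A=[-2], R=[mulL(-12)]>
t=20: <C=p, E={p↦-2, z↦6}, A=∅, R=[mulL(-12)]>
→ final value 24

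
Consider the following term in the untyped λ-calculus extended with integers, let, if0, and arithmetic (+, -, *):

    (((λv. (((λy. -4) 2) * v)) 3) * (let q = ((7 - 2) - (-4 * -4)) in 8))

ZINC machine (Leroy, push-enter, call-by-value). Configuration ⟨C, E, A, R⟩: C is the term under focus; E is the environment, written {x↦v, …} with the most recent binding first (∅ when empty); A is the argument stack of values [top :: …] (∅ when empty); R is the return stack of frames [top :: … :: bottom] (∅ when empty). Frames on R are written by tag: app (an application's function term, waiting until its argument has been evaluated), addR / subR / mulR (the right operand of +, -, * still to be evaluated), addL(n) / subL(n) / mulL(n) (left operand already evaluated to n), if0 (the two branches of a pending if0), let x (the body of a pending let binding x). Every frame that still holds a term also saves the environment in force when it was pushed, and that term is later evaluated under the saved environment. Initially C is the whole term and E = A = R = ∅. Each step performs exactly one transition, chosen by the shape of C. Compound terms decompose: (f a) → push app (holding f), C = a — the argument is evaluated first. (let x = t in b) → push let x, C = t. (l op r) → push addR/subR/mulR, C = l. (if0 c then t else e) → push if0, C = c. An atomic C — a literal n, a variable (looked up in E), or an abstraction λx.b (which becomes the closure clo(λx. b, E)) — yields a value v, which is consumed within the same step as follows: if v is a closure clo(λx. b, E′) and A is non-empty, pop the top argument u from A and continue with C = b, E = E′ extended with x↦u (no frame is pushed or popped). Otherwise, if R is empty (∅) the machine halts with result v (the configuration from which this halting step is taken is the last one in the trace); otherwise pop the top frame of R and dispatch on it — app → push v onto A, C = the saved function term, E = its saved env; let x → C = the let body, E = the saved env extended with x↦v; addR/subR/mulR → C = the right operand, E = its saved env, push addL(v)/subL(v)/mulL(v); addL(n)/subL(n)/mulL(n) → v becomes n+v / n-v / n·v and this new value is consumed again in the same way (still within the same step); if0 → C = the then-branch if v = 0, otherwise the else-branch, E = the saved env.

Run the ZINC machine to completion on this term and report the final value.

0. <C=(((λv. (((λy. -4) 2) * v)) 3) * (let q = ((7 - 2) - (-4 * -4)) in 8)), E=∅, A=∅, R=∅>
1. <C=((λv. (((λy. -4) 2) * v)) 3), E=∅, A=∅, R=[mulR]>
2. <C=3, E=∅, A=∅, R=[app :: mulR]>
3. <C=(λv. (((λy. -4) 2) * v)), E=∅, A=[3], R=[mulR]>
4. <C=(((λy. -4) 2) * v), E={v↦3}, A=∅, R=[mulR]>
5. <C=((λy. -4) 2), E={v↦3}, A=∅, R=[mulR :: mulR]>
6. <C=2, E={v↦3}, A=∅, R=[app :: mulR :: mulR]>
7. <C=(λy. -4), E={v↦3}, A=[2], R=[mulR :: mulR]>
8. <C=-4, E={y↦2, v↦3}, A=∅, R=[mulR :: mulR]>
9. <C=v, E={v↦3}, A=∅, R=[mulL(-4) :: mulR]>
10. <C=(let q = ((7 - 2) - (-4 * -4)) in 8), E=∅, A=∅, R=[mulL(-12)]>
11. <C=((7 - 2) - (-4 * -4)), E=∅, A=∅, R=[let q :: mulL(-12)]>
12. <C=(7 - 2), E=∅, A=∅, R=[subR :: let q :: mulL(-12)]>
13. <C=7, E=∅, A=∅, R=[subR :: subR :: let q :: mulL(-12)]>
14. <C=2, E=∅, A=∅, R=[subL(7) :: subR :: let q :: mulL(-12)]>
15. <C=(-4 * -4), E=∅, A=∅, R=[subL(5) :: let q :: mulL(-12)]>
16. <C=-4, E=∅, A=∅, R=[mulR :: subL(5) :: let q :: mulL(-12)]>
17. <C=-4, E=∅, A=∅, R=[mulL(-4) :: subL(5) :: let q :: mulL(-12)]>
18. <C=8, E={q↦-11}, A=∅, R=[mulL(-12)]>
→ final value -96

Answer: -96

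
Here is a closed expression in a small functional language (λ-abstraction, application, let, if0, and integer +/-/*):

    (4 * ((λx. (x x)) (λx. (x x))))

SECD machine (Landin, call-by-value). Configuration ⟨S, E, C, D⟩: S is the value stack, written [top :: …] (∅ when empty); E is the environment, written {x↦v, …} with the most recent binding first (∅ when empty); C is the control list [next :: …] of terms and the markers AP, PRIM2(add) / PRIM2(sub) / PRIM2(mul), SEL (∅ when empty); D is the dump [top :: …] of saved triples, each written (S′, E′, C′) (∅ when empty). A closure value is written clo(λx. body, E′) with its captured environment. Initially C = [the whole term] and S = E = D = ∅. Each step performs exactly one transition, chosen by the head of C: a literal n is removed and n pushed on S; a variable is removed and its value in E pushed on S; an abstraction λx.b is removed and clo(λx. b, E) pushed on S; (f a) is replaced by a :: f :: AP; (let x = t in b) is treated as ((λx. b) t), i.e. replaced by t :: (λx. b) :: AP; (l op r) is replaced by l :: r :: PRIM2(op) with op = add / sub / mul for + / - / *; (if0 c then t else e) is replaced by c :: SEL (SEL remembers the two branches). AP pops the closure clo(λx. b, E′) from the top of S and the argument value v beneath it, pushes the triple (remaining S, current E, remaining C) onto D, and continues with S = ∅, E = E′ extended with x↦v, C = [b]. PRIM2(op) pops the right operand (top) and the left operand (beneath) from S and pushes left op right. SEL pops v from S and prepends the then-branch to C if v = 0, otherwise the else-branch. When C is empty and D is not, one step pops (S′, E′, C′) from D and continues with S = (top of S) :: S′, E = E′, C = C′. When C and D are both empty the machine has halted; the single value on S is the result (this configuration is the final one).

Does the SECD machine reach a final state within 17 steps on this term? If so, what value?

Answer: DIVERGES (no final state within 17 steps)

Execution trace:
t=0: [S=∅ | E=∅ | C=[(4 * ((λx. (x x)) (λx. (x x))))] | D=∅]
t=1: [S=∅ | E=∅ | C=[4 :: ((λx. (x x)) (λx. (x x))) :: PRIM2(mul)] | D=∅]
t=2: [S=[4] | E=∅ | C=[((λx. (x x)) (λx. (x x))) :: PRIM2(mul)] | D=∅]
t=3: [S=[4] | E=∅ | C=[(λx. (x x)) :: (λx. (x x)) :: AP :: PRIM2(mul)] | D=∅]
t=4: [S=[clo(λx. (x x), ∅) :: 4] | E=∅ | C=[(λx. (x x)) :: AP :: PRIM2(mul)] | D=∅]
t=5: [S=[clo(λx. (x x), ∅) :: clo(λx. (x x), ∅) :: 4] | E=∅ | C=[AP :: PRIM2(mul)] | D=∅]
t=6: [S=∅ | E={x↦clo(λx. (x x), ∅)} | C=[(x x)] | D=[([4], ∅, [PRIM2(mul)])]]
t=7: [S=∅ | E={x↦clo(λx. (x x), ∅)} | C=[x :: x :: AP] | D=[([4], ∅, [PRIM2(mul)])]]
t=8: [S=[clo(λx. (x x), ∅)] | E={x↦clo(λx. (x x), ∅)} | C=[x :: AP] | D=[([4], ∅, [PRIM2(mul)])]]
t=9: [S=[clo(λx. (x x), ∅) :: clo(λx. (x x), ∅)] | E={x↦clo(λx. (x x), ∅)} | C=[AP] | D=[([4], ∅, [PRIM2(mul)])]]
t=10: [S=∅ | E={x↦clo(λx. (x x), ∅)} | C=[(x x)] | D=[(∅, {x↦clo(λx. (x x), ∅)}, ∅) :: ([4], ∅, [PRIM2(mul)])]]
t=11: [S=∅ | E={x↦clo(λx. (x x), ∅)} | C=[x :: x :: AP] | D=[(∅, {x↦clo(λx. (x x), ∅)}, ∅) :: ([4], ∅, [PRIM2(mul)])]]
t=12: [S=[clo(λx. (x x), ∅)] | E={x↦clo(λx. (x x), ∅)} | C=[x :: AP] | D=[(∅, {x↦clo(λx. (x x), ∅)}, ∅) :: ([4], ∅, [PRIM2(mul)])]]
t=13: [S=[clo(λx. (x x), ∅) :: clo(λx. (x x), ∅)] | E={x↦clo(λx. (x x), ∅)} | C=[AP] | D=[(∅, {x↦clo(λx. (x x), ∅)}, ∅) :: ([4], ∅, [PRIM2(mul)])]]
t=14: [S=∅ | E={x↦clo(λx. (x x), ∅)} | C=[(x x)] | D=[(∅, {x↦clo(λx. (x x), ∅)}, ∅) :: (∅, {x↦clo(λx. (x x), ∅)}, ∅) :: ([4], ∅, [PRIM2(mul)])]]
t=15: [S=∅ | E={x↦clo(λx. (x x), ∅)} | C=[x :: x :: AP] | D=[(∅, {x↦clo(λx. (x x), ∅)}, ∅) :: (∅, {x↦clo(λx. (x x), ∅)}, ∅) :: ([4], ∅, [PRIM2(mul)])]]
t=16: [S=[clo(λx. (x x), ∅)] | E={x↦clo(λx. (x x), ∅)} | C=[x :: AP] | D=[(∅, {x↦clo(λx. (x x), ∅)}, ∅) :: (∅, {x↦clo(λx. (x x), ∅)}, ∅) :: ([4], ∅, [PRIM2(mul)])]]
t=17: [S=[clo(λx. (x x), ∅) :: clo(λx. (x x), ∅)] | E={x↦clo(λx. (x x), ∅)} | C=[AP] | D=[(∅, {x↦clo(λx. (x x), ∅)}, ∅) :: (∅, {x↦clo(λx. (x x), ∅)}, ∅) :: ([4], ∅, [PRIM2(mul)])]]
→ 17 transitions taken and the configuration is still not final: no result within 17 steps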